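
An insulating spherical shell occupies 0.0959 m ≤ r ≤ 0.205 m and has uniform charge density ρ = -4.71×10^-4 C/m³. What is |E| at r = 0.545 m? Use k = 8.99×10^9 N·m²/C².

4.62×10^5 V/m

Take a concentric spherical Gaussian surface of radius r = 0.545 m (r > 0.205 m, enclosing the whole shell).
Q_enc = ρ·(4π/3)(b³ − a³) = (-4.71e-4)·(4π/3)·((0.205)³ − (0.0959)³) = -1.526×10^-5 C.
Gauss's law: E·4πr² = Q_enc/ε₀.
E = k|Q_enc|/r² = (8.99×10^9)(1.526e-5)/(0.545)² = 4.62e5 N/C.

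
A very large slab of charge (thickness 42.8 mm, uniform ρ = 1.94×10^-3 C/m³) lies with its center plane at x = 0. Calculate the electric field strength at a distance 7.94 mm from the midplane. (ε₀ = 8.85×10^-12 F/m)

By symmetry E is perpendicular to the slab. A Gaussian pillbox from −7.94 mm to +7.94 mm (face area A) lies entirely within the slab.
Q_enc = ρ·(2x)·A and flux = 2EA, so 2EA = 2ρxA/ε₀ ⇒ E = |ρ|x/ε₀.
E = (1.94e-3)(0.00794)/(8.85×10^-12) = 1.74×10^6 N/C.

|E| ≈ 1.74e6 V/m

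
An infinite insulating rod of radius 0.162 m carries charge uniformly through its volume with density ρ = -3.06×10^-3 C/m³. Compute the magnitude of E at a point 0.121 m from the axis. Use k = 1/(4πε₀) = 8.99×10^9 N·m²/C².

2.09×10^7 N/C

Coaxial Gaussian cylinder, radius r = 0.121 m, length L (r < R).
Charge inside radius r per length L is ρ·πr²·L, so λ_enc = ρπr² = -1.407×10^-4 C/m.
Since E is radial and uniform over the curved surface, Φ = E·2πrL = Q_enc/ε₀ = λ_enc L/ε₀.
E = 2k|λ_enc|/r = 2(8.99×10^9)(1.407×10^-4)/(0.121) = 2.09×10^7 N/C.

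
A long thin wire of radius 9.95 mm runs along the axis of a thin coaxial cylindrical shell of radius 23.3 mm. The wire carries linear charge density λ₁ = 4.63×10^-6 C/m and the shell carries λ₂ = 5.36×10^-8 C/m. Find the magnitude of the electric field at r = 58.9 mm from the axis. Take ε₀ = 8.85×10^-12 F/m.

Take a coaxial cylindrical Gaussian surface of radius r = 58.9 mm and length L (r > 23.3 mm, enclosing both).
λ_enc = λ₁ + λ₂ = (4.63e-6) + (5.36e-8) = 4.684×10^-6 C/m.
Gauss's law: E·2πrL = λ_enc L/ε₀.
E = |λ_enc|/(2πε₀r) = (4.684e-6)/(2π·8.85×10^-12·0.0589) = 1.43×10^6 N/C.

|E| = 1.43×10^6 N/C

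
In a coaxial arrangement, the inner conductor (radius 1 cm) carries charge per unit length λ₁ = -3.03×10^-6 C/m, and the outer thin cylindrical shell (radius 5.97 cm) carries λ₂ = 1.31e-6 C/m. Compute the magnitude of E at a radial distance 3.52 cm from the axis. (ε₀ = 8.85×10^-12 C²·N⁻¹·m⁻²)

E = 1.55e6 N/C

Coaxial Gaussian cylinder, radius r = 3.52 cm, length L (between the conductors, 1 cm < r < 5.97 cm).
Only the inner wire is enclosed; the outer shell contributes nothing inside itself. λ_enc = λ₁ = -3.03×10^-6 C/m.
Since E is radial and uniform over the curved surface, Φ = E·2πrL = Q_enc/ε₀ = λ_enc L/ε₀.
E = |λ_enc|/(2πε₀r) = (3.03×10^-6)/(2π·8.85×10^-12·0.0352) = 1.55e6 N/C.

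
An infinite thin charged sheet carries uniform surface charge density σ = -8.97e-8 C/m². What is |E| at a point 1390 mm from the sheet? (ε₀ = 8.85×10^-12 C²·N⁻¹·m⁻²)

5.07×10^3 N/C

By planar symmetry E is perpendicular to the sheet and uniform; use a Gaussian pillbox with flat faces of area A on each side of the sheet.
Flux Φ = 2EA and Q_enc = σA, so 2EA = σA/ε₀ ⇒ E = |σ|/(2ε₀), independent of distance.
E = |σ|/(2ε₀) = (8.97e-8)/(2·8.85×10^-12) = 5.07×10^3 N/C.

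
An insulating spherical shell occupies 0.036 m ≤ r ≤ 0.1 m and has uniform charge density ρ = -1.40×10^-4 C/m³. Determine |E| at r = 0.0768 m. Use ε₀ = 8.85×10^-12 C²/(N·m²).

By spherical symmetry E is radial; choose a Gaussian sphere of radius r = 0.0768 m (within the shell material, 0.036 m < r < 0.1 m).
Enclosed charge is the volume from a to r: Q_enc = (4π/3)ρ(r³ − a³) = -2.383×10^-7 C.
Gauss's law: E·4πr² = Q_enc/ε₀.
E = |Q_enc|/(4πε₀r²) = (2.383×10^-7)/(4π·8.85×10^-12·(0.0768)²) = 3.63×10^5 N/C.

3.63e5 V/m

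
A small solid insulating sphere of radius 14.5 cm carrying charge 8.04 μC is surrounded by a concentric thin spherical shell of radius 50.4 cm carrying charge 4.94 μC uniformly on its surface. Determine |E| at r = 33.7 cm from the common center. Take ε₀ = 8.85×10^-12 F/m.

Symmetry ⇒ E = E(r) r̂. Gaussian sphere of radius r = 33.7 cm (between the bodies, 14.5 cm < r < 50.4 cm).
Only the inner charge is enclosed; the outer shell contributes nothing inside itself. Q_enc = 8.04 μC = 8.04e-6 C.
Since E is radial and uniform over the Gaussian sphere, Φ = E·4πr² = Q_enc/ε₀.
E = |Q_enc|/(4πε₀r²) = (8.04×10^-6)/(4π·8.85×10^-12·(0.337)²) = 6.37×10^5 N/C.

6.37×10^5 N/C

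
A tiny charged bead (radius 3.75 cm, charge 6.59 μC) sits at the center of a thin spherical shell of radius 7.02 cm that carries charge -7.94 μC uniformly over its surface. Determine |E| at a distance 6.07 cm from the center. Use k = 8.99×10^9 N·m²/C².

By spherical symmetry E is radial; choose a Gaussian sphere of radius r = 6.07 cm (between the bodies, 3.75 cm < r < 7.02 cm).
Only the inner charge is enclosed; the outer shell contributes nothing inside itself. Q_enc = 6.59 μC = 6.59e-6 C.
Since E is radial and uniform over the Gaussian sphere, Φ = E·4πr² = Q_enc/ε₀.
E = k|Q_enc|/r² = (8.99×10^9)(6.59e-6)/(0.0607)² = 1.61e7 N/C.

|E| ≈ 1.61×10^7 V/m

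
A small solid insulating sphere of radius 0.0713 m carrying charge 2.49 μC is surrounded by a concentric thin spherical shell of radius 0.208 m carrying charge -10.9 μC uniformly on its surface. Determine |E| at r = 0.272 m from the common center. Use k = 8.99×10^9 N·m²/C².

E = 1.02e6 N/C

By spherical symmetry E is radial; choose a Gaussian sphere of radius r = 0.272 m (r > 0.208 m, enclosing both).
Q_enc = (2.49 μC) + (-10.9 μC) = -8.41×10^-6 C.
Applying ∮E·dA = Q_enc/ε₀ with Φ = E(4πr²):
E = k|Q_enc|/r² = (8.99×10^9)(8.41e-6)/(0.272)² = 1.02e6 N/C.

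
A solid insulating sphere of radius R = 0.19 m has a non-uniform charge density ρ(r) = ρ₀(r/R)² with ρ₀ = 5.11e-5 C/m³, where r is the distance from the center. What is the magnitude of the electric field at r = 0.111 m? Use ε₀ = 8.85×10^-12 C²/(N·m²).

Use a concentric Gaussian sphere at r = 0.111 m (r < R).
Q_enc = ∫₀^r ρ(r')·4πr'² dr' = (4πρ₀/R²) ∫₀^r r'^4 dr' = 4πρ₀ r^5/(5·R²) = 5.995×10^-8 C.
Since E is radial and uniform over the Gaussian sphere, Φ = E·4πr² = Q_enc/ε₀.
E = |Q_enc|/(4πε₀r²) = (5.995×10^-8)/(4π·8.85×10^-12·(0.111)²) = 4.37×10^4 N/C.

4.37e4 V/m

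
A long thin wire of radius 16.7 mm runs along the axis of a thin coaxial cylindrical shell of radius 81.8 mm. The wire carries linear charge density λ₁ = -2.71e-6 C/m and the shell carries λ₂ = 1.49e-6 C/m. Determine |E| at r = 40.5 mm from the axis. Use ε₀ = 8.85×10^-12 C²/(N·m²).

E = 1.20e6 V/m

Choose a coaxial cylinder of radius r = 40.5 mm (arbitrary length L) as the Gaussian surface (between the conductors, 16.7 mm < r < 81.8 mm).
Only the inner wire is enclosed; the outer shell contributes nothing inside itself. λ_enc = λ₁ = -2.71×10^-6 C/m.
By Gauss's law (flux through the curved wall only), E·2πrL = λ_enc L/ε₀.
E = |λ_enc|/(2πε₀r) = (2.71×10^-6)/(2π·8.85×10^-12·0.0405) = 1.20×10^6 N/C.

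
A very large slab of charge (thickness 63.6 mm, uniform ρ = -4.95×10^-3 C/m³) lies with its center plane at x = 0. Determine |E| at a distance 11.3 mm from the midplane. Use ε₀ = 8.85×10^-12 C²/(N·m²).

|E| ≈ 6.32×10^6 N/C

By symmetry E is perpendicular to the slab. A Gaussian pillbox from −11.3 mm to +11.3 mm (face area A) lies entirely within the slab.
Q_enc = ρ·(2x)·A and flux = 2EA, so 2EA = 2ρxA/ε₀ ⇒ E = |ρ|x/ε₀.
E = (4.95×10^-3)(0.0113)/(8.85×10^-12) = 6.32×10^6 N/C.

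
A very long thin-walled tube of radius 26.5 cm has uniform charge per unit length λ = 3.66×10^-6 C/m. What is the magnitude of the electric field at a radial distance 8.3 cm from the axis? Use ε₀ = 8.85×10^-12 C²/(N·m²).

E = 0

Coaxial Gaussian cylinder, radius r = 8.3 cm, length L (r < 26.5 cm, inside the shell).
No charge is enclosed, so Gauss's law gives E·2πrL = 0 ⇒ E = 0.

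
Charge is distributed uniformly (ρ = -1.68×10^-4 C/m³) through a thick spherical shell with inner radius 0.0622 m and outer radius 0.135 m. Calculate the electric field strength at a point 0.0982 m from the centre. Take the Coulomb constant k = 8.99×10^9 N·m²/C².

Symmetry ⇒ E = E(r) r̂. Gaussian sphere of radius r = 0.0982 m (within the shell material, 0.0622 m < r < 0.135 m).
Enclosed charge is the volume from a to r: Q_enc = (4π/3)ρ(r³ − a³) = -4.971×10^-7 C.
Gauss's law: E·4πr² = Q_enc/ε₀.
E = k|Q_enc|/r² = (8.99×10^9)(4.971×10^-7)/(0.0982)² = 4.63e5 N/C.

E ≈ 4.63×10^5 N/C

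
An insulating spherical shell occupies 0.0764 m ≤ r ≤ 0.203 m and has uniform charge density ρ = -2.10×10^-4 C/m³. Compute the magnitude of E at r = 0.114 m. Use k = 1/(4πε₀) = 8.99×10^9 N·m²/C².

By spherical symmetry E is radial; choose a Gaussian sphere of radius r = 0.114 m (within the shell material, 0.0764 m < r < 0.203 m).
Enclosed charge is the volume from a to r: Q_enc = (4π/3)ρ(r³ − a³) = -9.11×10^-7 C.
Gauss's law: E·4πr² = Q_enc/ε₀.
E = k|Q_enc|/r² = (8.99×10^9)(9.11×10^-7)/(0.114)² = 6.30e5 N/C.

|E| ≈ 6.30×10^5 N/C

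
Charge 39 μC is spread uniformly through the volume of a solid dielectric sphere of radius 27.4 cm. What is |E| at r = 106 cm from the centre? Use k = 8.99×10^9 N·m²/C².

E ≈ 3.12×10^5 N/C

By spherical symmetry E is radial; choose a Gaussian sphere of radius r = 106 cm (r > R, so the entire charge is enclosed).
Q_enc = 39 μC = 3.90×10^-5 C.
By Gauss's law, ∮E·dA = E·4πr² = Q_enc/ε₀.
E = k|Q_enc|/r² = (8.99×10^9)(3.90×10^-5)/(1.06)² = 3.12×10^5 N/C.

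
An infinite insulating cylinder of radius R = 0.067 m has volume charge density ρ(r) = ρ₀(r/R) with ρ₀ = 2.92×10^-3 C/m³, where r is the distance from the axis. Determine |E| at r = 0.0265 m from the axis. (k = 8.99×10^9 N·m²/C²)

Choose a coaxial cylinder of radius r = 0.0265 m (arbitrary length L) as the Gaussian surface (r < R).
Integrating ρ over the cross-section to radius r: λ_enc = (2πρ₀/R) ∫₀^r r'^2 dr' = 2πρ₀ r^3/(3·R) = 1.699×10^-6 C/m.
Since E is radial and uniform over the curved surface, Φ = E·2πrL = Q_enc/ε₀ = λ_enc L/ε₀.
E = 2k|λ_enc|/r = 2(8.99×10^9)(1.699×10^-6)/(0.0265) = 1.15×10^6 N/C.

E ≈ 1.15×10^6 N/C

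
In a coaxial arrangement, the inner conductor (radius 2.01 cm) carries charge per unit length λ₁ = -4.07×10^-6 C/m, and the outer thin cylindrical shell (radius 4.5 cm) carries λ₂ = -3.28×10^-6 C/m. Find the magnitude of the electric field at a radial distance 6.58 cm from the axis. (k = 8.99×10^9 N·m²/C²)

Choose a coaxial cylinder of radius r = 6.58 cm (arbitrary length L) as the Gaussian surface (r > 4.5 cm, enclosing both).
λ_enc = λ₁ + λ₂ = (-4.07×10^-6) + (-3.28e-6) = -7.35×10^-6 C/m.
Applying ∮E·dA = Q_enc/ε₀ with the end caps contributing no flux:
E = 2k|λ_enc|/r = 2(8.99×10^9)(7.35×10^-6)/(0.0658) = 2.01×10^6 N/C.

|E| ≈ 2.01×10^6 N/C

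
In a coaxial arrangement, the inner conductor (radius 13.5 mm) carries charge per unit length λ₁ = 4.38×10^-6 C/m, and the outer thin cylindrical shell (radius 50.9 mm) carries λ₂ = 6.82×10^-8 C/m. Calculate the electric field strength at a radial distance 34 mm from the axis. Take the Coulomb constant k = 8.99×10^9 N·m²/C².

Coaxial Gaussian cylinder, radius r = 34 mm, length L (between the conductors, 13.5 mm < r < 50.9 mm).
Only the inner wire is enclosed; the outer shell contributes nothing inside itself. λ_enc = λ₁ = 4.38e-6 C/m.
Applying ∮E·dA = Q_enc/ε₀ with the end caps contributing no flux:
E = 2k|λ_enc|/r = 2(8.99×10^9)(4.38×10^-6)/(0.034) = 2.32×10^6 N/C.

E ≈ 2.32×10^6 V/m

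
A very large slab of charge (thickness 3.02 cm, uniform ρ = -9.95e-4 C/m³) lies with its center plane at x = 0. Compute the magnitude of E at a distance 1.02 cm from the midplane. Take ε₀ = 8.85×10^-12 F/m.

E = 1.15e6 V/m

By symmetry E is perpendicular to the slab. A Gaussian pillbox from −1.02 cm to +1.02 cm (face area A) lies entirely within the slab.
Q_enc = ρ·(2x)·A and flux = 2EA, so 2EA = 2ρxA/ε₀ ⇒ E = |ρ|x/ε₀.
E = (9.95e-4)(0.0102)/(8.85×10^-12) = 1.15e6 N/C.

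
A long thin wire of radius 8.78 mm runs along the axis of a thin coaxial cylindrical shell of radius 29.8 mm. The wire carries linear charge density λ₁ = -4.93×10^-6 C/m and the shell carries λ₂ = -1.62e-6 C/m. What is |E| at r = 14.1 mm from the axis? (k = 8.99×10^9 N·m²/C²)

6.29×10^6 V/m

Coaxial Gaussian cylinder, radius r = 14.1 mm, length L (between the conductors, 8.78 mm < r < 29.8 mm).
Only the inner wire is enclosed; the outer shell contributes nothing inside itself. λ_enc = λ₁ = -4.93×10^-6 C/m.
By Gauss's law (flux through the curved wall only), E·2πrL = λ_enc L/ε₀.
E = 2k|λ_enc|/r = 2(8.99×10^9)(4.93×10^-6)/(0.0141) = 6.29×10^6 N/C.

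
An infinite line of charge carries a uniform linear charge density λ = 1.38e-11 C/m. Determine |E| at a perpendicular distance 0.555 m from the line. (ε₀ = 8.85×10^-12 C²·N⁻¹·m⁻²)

E = 0.447 N/C

Coaxial Gaussian cylinder, radius r = 0.555 m, length L.
Q_enc = λL, so λ_enc = 1.38e-11 C/m.
By Gauss's law (flux through the curved wall only), E·2πrL = λ_enc L/ε₀.
E = |λ_enc|/(2πε₀r) = (1.38×10^-11)/(2π·8.85×10^-12·0.555) = 0.447 N/C.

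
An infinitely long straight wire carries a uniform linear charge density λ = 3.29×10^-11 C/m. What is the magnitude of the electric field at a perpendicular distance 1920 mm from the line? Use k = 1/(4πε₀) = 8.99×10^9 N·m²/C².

Coaxial Gaussian cylinder, radius r = 1920 mm, length L.
Q_enc = λL, so λ_enc = 3.29e-11 C/m.
Gauss's law: E·2πrL = λ_enc L/ε₀.
E = 2k|λ_enc|/r = 2(8.99×10^9)(3.29×10^-11)/(1.92) = 0.308 N/C.

0.308 V/m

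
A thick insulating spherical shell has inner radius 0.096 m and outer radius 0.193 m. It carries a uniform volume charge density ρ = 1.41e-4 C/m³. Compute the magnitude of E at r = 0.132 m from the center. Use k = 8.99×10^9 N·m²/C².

Use a concentric Gaussian sphere at r = 0.132 m (within the shell material, 0.096 m < r < 0.193 m).
Enclosed charge is the volume from a to r: Q_enc = (4π/3)ρ(r³ − a³) = 8.359e-7 C.
Since E is radial and uniform over the Gaussian sphere, Φ = E·4πr² = Q_enc/ε₀.
E = k|Q_enc|/r² = (8.99×10^9)(8.359e-7)/(0.132)² = 4.31×10^5 N/C.

E = 4.31×10^5 N/C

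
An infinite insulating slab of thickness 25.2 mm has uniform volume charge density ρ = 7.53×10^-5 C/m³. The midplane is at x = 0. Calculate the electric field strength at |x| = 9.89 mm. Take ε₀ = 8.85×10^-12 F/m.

E ≈ 8.41×10^4 N/C

By symmetry E is perpendicular to the slab. A Gaussian pillbox from −9.89 mm to +9.89 mm (face area A) lies entirely within the slab.
Q_enc = ρ·(2x)·A and flux = 2EA, so 2EA = 2ρxA/ε₀ ⇒ E = |ρ|x/ε₀.
E = (7.53×10^-5)(0.00989)/(8.85×10^-12) = 8.41e4 N/C.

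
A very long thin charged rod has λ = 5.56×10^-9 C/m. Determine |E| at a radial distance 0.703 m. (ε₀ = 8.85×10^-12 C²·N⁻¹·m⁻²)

Take a coaxial cylindrical Gaussian surface of radius r = 0.703 m and length L.
Q_enc = λL, so λ_enc = 5.56×10^-9 C/m.
Since E is radial and uniform over the curved surface, Φ = E·2πrL = Q_enc/ε₀ = λ_enc L/ε₀.
E = |λ_enc|/(2πε₀r) = (5.56×10^-9)/(2π·8.85×10^-12·0.703) = 142 N/C.

|E| = 142 N/C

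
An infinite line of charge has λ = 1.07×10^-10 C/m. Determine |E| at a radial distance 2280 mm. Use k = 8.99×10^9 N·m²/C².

By cylindrical symmetry E is radial; use a coaxial Gaussian cylinder of radius 2280 mm and length L.
Q_enc = λL, so λ_enc = 1.07e-10 C/m.
Applying ∮E·dA = Q_enc/ε₀ with the end caps contributing no flux:
E = 2k|λ_enc|/r = 2(8.99×10^9)(1.07e-10)/(2.28) = 0.844 N/C.

E ≈ 0.844 V/m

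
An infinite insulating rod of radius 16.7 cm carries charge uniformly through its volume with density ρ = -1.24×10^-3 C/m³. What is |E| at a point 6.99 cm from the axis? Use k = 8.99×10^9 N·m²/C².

Choose a coaxial cylinder of radius r = 6.99 cm (arbitrary length L) as the Gaussian surface (r < R).
Enclosed charge per unit length: λ_enc = ρ·πr² = (-1.24e-3)π(0.0699)² = -1.903×10^-5 C/m.
Since E is radial and uniform over the curved surface, Φ = E·2πrL = Q_enc/ε₀ = λ_enc L/ε₀.
E = 2k|λ_enc|/r = 2(8.99×10^9)(1.903×10^-5)/(0.0699) = 4.90×10^6 N/C.

|E| ≈ 4.90×10^6 V/m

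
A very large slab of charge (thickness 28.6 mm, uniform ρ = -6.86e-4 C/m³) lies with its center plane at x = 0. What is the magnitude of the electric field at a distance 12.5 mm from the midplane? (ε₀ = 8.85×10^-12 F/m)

9.69×10^5 N/C

By symmetry E is perpendicular to the slab. A Gaussian pillbox from −12.5 mm to +12.5 mm (face area A) lies entirely within the slab.
Q_enc = ρ·(2x)·A and flux = 2EA, so 2EA = 2ρxA/ε₀ ⇒ E = |ρ|x/ε₀.
E = (6.86×10^-4)(0.0125)/(8.85×10^-12) = 9.69×10^5 N/C.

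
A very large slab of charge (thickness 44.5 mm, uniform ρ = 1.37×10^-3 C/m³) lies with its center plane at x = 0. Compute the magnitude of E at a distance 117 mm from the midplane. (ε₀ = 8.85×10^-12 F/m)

3.44e6 N/C

The point |x| = 117 mm lies outside the slab (half-thickness 0.02225 m). A symmetric pillbox spanning the full slab encloses Q_enc = ρ·d·A.
Flux = 2EA ⇒ E = |ρ|d/(2ε₀), independent of distance outside.
E = (1.37e-3)(0.0445)/(2·8.85×10^-12) = 3.44×10^6 N/C.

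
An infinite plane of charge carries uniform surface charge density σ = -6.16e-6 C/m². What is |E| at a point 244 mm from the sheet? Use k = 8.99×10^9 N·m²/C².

The symmetry is planar: E is normal to the sheet and the same magnitude on both sides. Take a pillbox straddling the sheet with end-cap area A.
Only the two end caps contribute flux: Φ = 2EA. With Q_enc = σA, Gauss's law gives E = |σ|/(2ε₀).
E = 2πk|σ| = 2π(8.99×10^9)(6.16×10^-6) = 3.48e5 N/C.

E = 3.48×10^5 V/m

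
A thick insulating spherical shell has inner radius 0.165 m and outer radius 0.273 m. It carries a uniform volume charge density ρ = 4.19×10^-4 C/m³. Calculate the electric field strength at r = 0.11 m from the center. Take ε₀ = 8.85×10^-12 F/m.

By spherical symmetry E is radial; choose a Gaussian sphere of radius r = 0.11 m (r < 0.165 m, inside the empty cavity).
Q_enc = 0 (all charge lies at larger r); Gauss's law gives E = 0.

E = 0 (no enclosed charge)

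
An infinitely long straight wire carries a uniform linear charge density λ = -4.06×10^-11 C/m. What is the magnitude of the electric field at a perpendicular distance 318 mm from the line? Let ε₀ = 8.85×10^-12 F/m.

E = 2.3 V/m

Choose a coaxial cylinder of radius r = 318 mm (arbitrary length L) as the Gaussian surface.
Q_enc = λL, so λ_enc = -4.06×10^-11 C/m.
Gauss's law: E·2πrL = λ_enc L/ε₀.
E = |λ_enc|/(2πε₀r) = (4.06×10^-11)/(2π·8.85×10^-12·0.318) = 2.3 N/C.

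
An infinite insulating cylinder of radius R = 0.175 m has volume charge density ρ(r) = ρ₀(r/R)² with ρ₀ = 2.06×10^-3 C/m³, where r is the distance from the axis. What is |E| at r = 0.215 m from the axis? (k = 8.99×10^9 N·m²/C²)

Choose a coaxial cylinder of radius r = 0.215 m (arbitrary length L) as the Gaussian surface (r > R, full charge per length enclosed).
λ_enc = 2π ∫₀^R ρ₀(r'/R)^2 r' dr' = 2πρ₀R²/4 = 9.91×10^-5 C/m.
Applying ∮E·dA = Q_enc/ε₀ with the end caps contributing no flux:
E = 2k|λ_enc|/r = 2(8.99×10^9)(9.91×10^-5)/(0.215) = 8.29×10^6 N/C.

|E| ≈ 8.29e6 N/C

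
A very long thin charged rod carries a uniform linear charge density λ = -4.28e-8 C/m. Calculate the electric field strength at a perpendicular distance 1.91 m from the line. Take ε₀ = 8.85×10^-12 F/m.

E = 403 N/C

Take a coaxial cylindrical Gaussian surface of radius r = 1.91 m and length L.
Q_enc = λL, so λ_enc = -4.28×10^-8 C/m.
By Gauss's law (flux through the curved wall only), E·2πrL = λ_enc L/ε₀.
E = |λ_enc|/(2πε₀r) = (4.28e-8)/(2π·8.85×10^-12·1.91) = 403 N/C.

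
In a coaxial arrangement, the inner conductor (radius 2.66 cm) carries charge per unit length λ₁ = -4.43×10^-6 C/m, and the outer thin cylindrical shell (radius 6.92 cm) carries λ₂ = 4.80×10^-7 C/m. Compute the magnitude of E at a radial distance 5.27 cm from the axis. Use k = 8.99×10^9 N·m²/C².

|E| ≈ 1.51×10^6 N/C

Take a coaxial cylindrical Gaussian surface of radius r = 5.27 cm and length L (between the conductors, 2.66 cm < r < 6.92 cm).
Only the inner wire is enclosed; the outer shell contributes nothing inside itself. λ_enc = λ₁ = -4.43×10^-6 C/m.
By Gauss's law (flux through the curved wall only), E·2πrL = λ_enc L/ε₀.
E = 2k|λ_enc|/r = 2(8.99×10^9)(4.43×10^-6)/(0.0527) = 1.51e6 N/C.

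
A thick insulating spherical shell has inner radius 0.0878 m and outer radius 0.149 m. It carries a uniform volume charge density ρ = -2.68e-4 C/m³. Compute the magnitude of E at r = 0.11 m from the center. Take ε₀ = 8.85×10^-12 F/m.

E = 5.46×10^5 N/C

Take a concentric spherical Gaussian surface of radius r = 0.11 m (within the shell material, 0.0878 m < r < 0.149 m).
Only the shell between 0.0878 m and r is enclosed: Q_enc = ρ·(4π/3)(r³ − a³) = (-2.68e-4)·(4π/3)·((0.11)³ − (0.0878)³) = -7.344e-7 C.
Applying ∮E·dA = Q_enc/ε₀ with Φ = E(4πr²):
E = |Q_enc|/(4πε₀r²) = (7.344×10^-7)/(4π·8.85×10^-12·(0.11)²) = 5.46×10^5 N/C.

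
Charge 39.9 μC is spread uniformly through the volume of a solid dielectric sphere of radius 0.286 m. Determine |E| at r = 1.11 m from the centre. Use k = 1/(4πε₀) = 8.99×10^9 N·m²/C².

Use a concentric Gaussian sphere at r = 1.11 m (r > R, so the entire charge is enclosed).
Q_enc = 39.9 μC = 3.99e-5 C.
Applying ∮E·dA = Q_enc/ε₀ with Φ = E(4πr²):
E = k|Q_enc|/r² = (8.99×10^9)(3.99e-5)/(1.11)² = 2.91×10^5 N/C.

|E| = 2.91×10^5 N/C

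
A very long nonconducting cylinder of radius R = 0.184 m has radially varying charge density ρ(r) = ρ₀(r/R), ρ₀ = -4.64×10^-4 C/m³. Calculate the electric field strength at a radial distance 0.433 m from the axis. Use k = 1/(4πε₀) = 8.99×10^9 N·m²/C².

Choose a coaxial cylinder of radius r = 0.433 m (arbitrary length L) as the Gaussian surface (r > R, full charge per length enclosed).
λ_enc = 2π ∫₀^R ρ₀(r'/R)^1 r' dr' = 2πρ₀R²/3 = -3.29×10^-5 C/m.
Applying ∮E·dA = Q_enc/ε₀ with the end caps contributing no flux:
E = 2k|λ_enc|/r = 2(8.99×10^9)(3.29×10^-5)/(0.433) = 1.37e6 N/C.

E ≈ 1.37e6 N/C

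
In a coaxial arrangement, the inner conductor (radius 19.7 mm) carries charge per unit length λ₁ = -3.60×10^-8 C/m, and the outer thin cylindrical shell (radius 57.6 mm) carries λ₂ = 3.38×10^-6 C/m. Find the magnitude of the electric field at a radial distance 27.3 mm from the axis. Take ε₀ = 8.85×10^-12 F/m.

2.37e4 V/m

Take a coaxial cylindrical Gaussian surface of radius r = 27.3 mm and length L (between the conductors, 19.7 mm < r < 57.6 mm).
The shell at 57.6 mm lies outside the Gaussian surface, so λ_enc = λ₁ = -3.60×10^-8 C/m.
By Gauss's law (flux through the curved wall only), E·2πrL = λ_enc L/ε₀.
E = |λ_enc|/(2πε₀r) = (3.60e-8)/(2π·8.85×10^-12·0.0273) = 2.37e4 N/C.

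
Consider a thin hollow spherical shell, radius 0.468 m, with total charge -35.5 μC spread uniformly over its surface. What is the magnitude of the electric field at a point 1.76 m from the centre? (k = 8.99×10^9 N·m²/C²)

E = 1.03e5 V/m

Symmetry ⇒ E = E(r) r̂. Gaussian sphere of radius r = 1.76 m (r > 0.468 m).
The entire shell is enclosed: Q_enc = -3.55×10^-5 C.
Applying ∮E·dA = Q_enc/ε₀ with Φ = E(4πr²):
E = k|Q_enc|/r² = (8.99×10^9)(3.55×10^-5)/(1.76)² = 1.03×10^5 N/C.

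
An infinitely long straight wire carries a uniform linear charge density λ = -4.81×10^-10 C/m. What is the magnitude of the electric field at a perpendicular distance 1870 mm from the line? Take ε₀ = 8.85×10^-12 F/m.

|E| ≈ 4.63 N/C

Take a coaxial cylindrical Gaussian surface of radius r = 1870 mm and length L.
Q_enc = λL, so λ_enc = -4.81e-10 C/m.
By Gauss's law (flux through the curved wall only), E·2πrL = λ_enc L/ε₀.
E = |λ_enc|/(2πε₀r) = (4.81×10^-10)/(2π·8.85×10^-12·1.87) = 4.63 N/C.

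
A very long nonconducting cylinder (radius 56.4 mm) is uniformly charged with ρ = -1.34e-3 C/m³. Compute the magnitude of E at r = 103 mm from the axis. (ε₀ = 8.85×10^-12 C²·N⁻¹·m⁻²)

|E| = 2.34×10^6 N/C

Take a coaxial cylindrical Gaussian surface of radius r = 103 mm and length L (r > 56.4 mm, full cross-section enclosed).
λ_enc = ρ·πR² = (-1.34×10^-3)π(0.0564)² = -1.339e-5 C/m.
Since E is radial and uniform over the curved surface, Φ = E·2πrL = Q_enc/ε₀ = λ_enc L/ε₀.
E = |λ_enc|/(2πε₀r) = (1.339×10^-5)/(2π·8.85×10^-12·0.103) = 2.34e6 N/C.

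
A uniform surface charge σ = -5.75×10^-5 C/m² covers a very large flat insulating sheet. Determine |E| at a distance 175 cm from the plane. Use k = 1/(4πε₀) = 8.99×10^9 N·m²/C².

The symmetry is planar: E is normal to the sheet and the same magnitude on both sides. Take a pillbox straddling the sheet with end-cap area A.
Only the two end caps contribute flux: Φ = 2EA. With Q_enc = σA, Gauss's law gives E = |σ|/(2ε₀).
E = 2πk|σ| = 2π(8.99×10^9)(5.75×10^-5) = 3.25×10^6 N/C.

|E| ≈ 3.25×10^6 V/m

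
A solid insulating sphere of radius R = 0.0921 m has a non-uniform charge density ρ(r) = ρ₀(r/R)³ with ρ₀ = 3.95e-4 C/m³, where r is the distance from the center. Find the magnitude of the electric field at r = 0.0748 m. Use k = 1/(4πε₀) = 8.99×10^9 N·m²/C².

E = 2.98e5 V/m

Symmetry ⇒ E = E(r) r̂. Gaussian sphere of radius r = 0.0748 m (r < R).
Q_enc = ∫₀^r ρ(r')·4πr'² dr' = (4πρ₀/R³) ∫₀^r r'^5 dr' = 4πρ₀ r^6/(6·R³) = 1.855×10^-7 C.
Applying ∮E·dA = Q_enc/ε₀ with Φ = E(4πr²):
E = k|Q_enc|/r² = (8.99×10^9)(1.855e-7)/(0.0748)² = 2.98×10^5 N/C.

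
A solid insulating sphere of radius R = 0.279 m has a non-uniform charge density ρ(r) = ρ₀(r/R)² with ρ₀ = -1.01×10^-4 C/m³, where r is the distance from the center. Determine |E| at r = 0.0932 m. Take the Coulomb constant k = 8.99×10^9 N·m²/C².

Symmetry ⇒ E = E(r) r̂. Gaussian sphere of radius r = 0.0932 m (r < R).
Integrate the density: Q_enc = 4π ∫₀^r ρ₀(r'/R)^2 r'² dr' = 4πρ₀ r^5/(5·R²) = -2.293×10^-8 C.
By Gauss's law, ∮E·dA = E·4πr² = Q_enc/ε₀.
E = k|Q_enc|/r² = (8.99×10^9)(2.293×10^-8)/(0.0932)² = 2.37×10^4 N/C.

E ≈ 2.37×10^4 V/m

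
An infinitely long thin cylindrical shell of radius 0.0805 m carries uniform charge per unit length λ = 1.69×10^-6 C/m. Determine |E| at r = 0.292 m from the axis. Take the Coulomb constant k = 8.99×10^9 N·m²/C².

Coaxial Gaussian cylinder, radius r = 0.292 m, length L (r > 0.0805 m).
The full line charge is enclosed: λ_enc = 1.69×10^-6 C/m.
Gauss's law: E·2πrL = λ_enc L/ε₀.
E = 2k|λ_enc|/r = 2(8.99×10^9)(1.69×10^-6)/(0.292) = 1.04×10^5 N/C.

|E| ≈ 1.04e5 N/C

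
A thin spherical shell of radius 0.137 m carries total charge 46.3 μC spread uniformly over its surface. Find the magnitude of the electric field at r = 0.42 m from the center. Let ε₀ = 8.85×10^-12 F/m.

Take a concentric spherical Gaussian surface of radius r = 0.42 m (r > 0.137 m).
The entire shell is enclosed: Q_enc = 4.63e-5 C.
Applying ∮E·dA = Q_enc/ε₀ with Φ = E(4πr²):
E = |Q_enc|/(4πε₀r²) = (4.63×10^-5)/(4π·8.85×10^-12·(0.42)²) = 2.36e6 N/C.

E ≈ 2.36×10^6 N/C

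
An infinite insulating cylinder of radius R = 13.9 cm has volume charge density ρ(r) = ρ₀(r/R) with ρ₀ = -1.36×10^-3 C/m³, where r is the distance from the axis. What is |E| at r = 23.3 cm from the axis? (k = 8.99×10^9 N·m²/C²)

Coaxial Gaussian cylinder, radius r = 23.3 cm, length L (r > R, full charge per length enclosed).
λ_enc = 2π ∫₀^R ρ₀(r'/R)^1 r' dr' = 2πρ₀R²/3 = -5.503×10^-5 C/m.
By Gauss's law (flux through the curved wall only), E·2πrL = λ_enc L/ε₀.
E = 2k|λ_enc|/r = 2(8.99×10^9)(5.503e-5)/(0.233) = 4.25e6 N/C.

4.25×10^6 N/C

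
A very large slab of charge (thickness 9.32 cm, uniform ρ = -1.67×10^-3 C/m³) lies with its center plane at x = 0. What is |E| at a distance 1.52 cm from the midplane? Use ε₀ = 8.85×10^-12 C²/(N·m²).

By symmetry E is perpendicular to the slab. A Gaussian pillbox from −1.52 cm to +1.52 cm (face area A) lies entirely within the slab.
Q_enc = ρ·(2x)·A and flux = 2EA, so 2EA = 2ρxA/ε₀ ⇒ E = |ρ|x/ε₀.
E = (1.67×10^-3)(0.0152)/(8.85×10^-12) = 2.87e6 N/C.

|E| ≈ 2.87×10^6 N/C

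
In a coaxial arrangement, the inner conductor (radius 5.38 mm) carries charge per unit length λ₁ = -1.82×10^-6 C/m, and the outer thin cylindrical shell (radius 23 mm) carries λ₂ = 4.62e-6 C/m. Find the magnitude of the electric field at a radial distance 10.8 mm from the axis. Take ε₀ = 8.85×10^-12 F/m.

|E| ≈ 3.03×10^6 N/C

Coaxial Gaussian cylinder, radius r = 10.8 mm, length L (between the conductors, 5.38 mm < r < 23 mm).
The shell at 23 mm lies outside the Gaussian surface, so λ_enc = λ₁ = -1.82×10^-6 C/m.
Applying ∮E·dA = Q_enc/ε₀ with the end caps contributing no flux:
E = |λ_enc|/(2πε₀r) = (1.82e-6)/(2π·8.85×10^-12·0.0108) = 3.03×10^6 N/C.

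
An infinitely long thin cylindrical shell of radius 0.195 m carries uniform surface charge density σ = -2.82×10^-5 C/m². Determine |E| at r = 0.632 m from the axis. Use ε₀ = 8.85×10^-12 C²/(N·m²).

By cylindrical symmetry E is radial; use a coaxial Gaussian cylinder of radius 0.632 m and length L (r > 0.195 m).
The whole shell is enclosed: λ_enc = σ·2πR = (-2.82×10^-5)·2π·(0.195) = -3.455×10^-5 C/m.
Since E is radial and uniform over the curved surface, Φ = E·2πrL = Q_enc/ε₀ = λ_enc L/ε₀.
E = |λ_enc|/(2πε₀r) = (3.455×10^-5)/(2π·8.85×10^-12·0.632) = 9.83×10^5 N/C.

|E| ≈ 9.83×10^5 V/m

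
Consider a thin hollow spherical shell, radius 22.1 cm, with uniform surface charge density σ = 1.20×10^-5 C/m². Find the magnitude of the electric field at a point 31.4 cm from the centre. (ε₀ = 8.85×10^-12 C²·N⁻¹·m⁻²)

By spherical symmetry E is radial; choose a Gaussian sphere of radius r = 31.4 cm (r > 22.1 cm).
The entire shell is enclosed: Q_enc = σ·4πR² = (1.20e-5)·4π·(0.221)² = 7.365×10^-6 C.
Applying ∮E·dA = Q_enc/ε₀ with Φ = E(4πr²):
E = |Q_enc|/(4πε₀r²) = (7.365×10^-6)/(4π·8.85×10^-12·(0.314)²) = 6.72e5 N/C.

|E| ≈ 6.72×10^5 N/C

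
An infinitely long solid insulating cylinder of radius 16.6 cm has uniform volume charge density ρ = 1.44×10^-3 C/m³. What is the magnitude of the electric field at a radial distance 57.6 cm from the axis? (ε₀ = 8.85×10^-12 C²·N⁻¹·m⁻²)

E = 3.89e6 N/C

Choose a coaxial cylinder of radius r = 57.6 cm (arbitrary length L) as the Gaussian surface (r > 16.6 cm, full cross-section enclosed).
λ_enc = ρ·πR² = (1.44×10^-3)π(0.166)² = 1.247×10^-4 C/m.
Gauss's law: E·2πrL = λ_enc L/ε₀.
E = |λ_enc|/(2πε₀r) = (1.247×10^-4)/(2π·8.85×10^-12·0.576) = 3.89×10^6 N/C.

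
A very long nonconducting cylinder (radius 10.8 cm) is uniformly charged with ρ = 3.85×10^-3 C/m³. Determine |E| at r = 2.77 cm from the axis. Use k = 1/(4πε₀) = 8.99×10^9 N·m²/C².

Coaxial Gaussian cylinder, radius r = 2.77 cm, length L (r < R).
Charge inside radius r per length L is ρ·πr²·L, so λ_enc = ρπr² = 9.28×10^-6 C/m.
Applying ∮E·dA = Q_enc/ε₀ with the end caps contributing no flux:
E = 2k|λ_enc|/r = 2(8.99×10^9)(9.28×10^-6)/(0.0277) = 6.02×10^6 N/C.

6.02e6 V/m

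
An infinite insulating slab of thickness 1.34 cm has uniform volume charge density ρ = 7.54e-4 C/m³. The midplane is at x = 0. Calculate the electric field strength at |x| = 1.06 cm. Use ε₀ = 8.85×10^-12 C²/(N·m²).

|E| = 5.71×10^5 N/C

The point |x| = 1.06 cm lies outside the slab (half-thickness 0.0067 m). A symmetric pillbox spanning the full slab encloses Q_enc = ρ·d·A.
Flux = 2EA ⇒ E = |ρ|d/(2ε₀), independent of distance outside.
E = (7.54×10^-4)(0.0134)/(2·8.85×10^-12) = 5.71e5 N/C.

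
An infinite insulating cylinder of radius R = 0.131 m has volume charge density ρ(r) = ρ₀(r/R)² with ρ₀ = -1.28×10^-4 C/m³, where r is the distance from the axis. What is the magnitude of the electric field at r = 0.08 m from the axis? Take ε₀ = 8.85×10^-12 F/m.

E = 1.08×10^5 V/m

Take a coaxial cylindrical Gaussian surface of radius r = 0.08 m and length L (r < R).
λ_enc = ∫₀^r ρ(r')·2πr' dr' = (2πρ₀/R²)·r^4/4 = -4.799×10^-7 C/m.
Gauss's law: E·2πrL = λ_enc L/ε₀.
E = |λ_enc|/(2πε₀r) = (4.799×10^-7)/(2π·8.85×10^-12·0.08) = 1.08×10^5 N/C.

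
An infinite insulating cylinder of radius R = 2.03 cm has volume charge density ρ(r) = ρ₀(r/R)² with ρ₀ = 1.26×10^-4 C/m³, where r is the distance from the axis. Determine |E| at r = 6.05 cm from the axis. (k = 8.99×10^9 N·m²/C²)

|E| = 2.42×10^4 N/C

Coaxial Gaussian cylinder, radius r = 6.05 cm, length L (r > R, full charge per length enclosed).
λ_enc = 2π ∫₀^R ρ₀(r'/R)^2 r' dr' = 2πρ₀R²/4 = 8.156e-8 C/m.
By Gauss's law (flux through the curved wall only), E·2πrL = λ_enc L/ε₀.
E = 2k|λ_enc|/r = 2(8.99×10^9)(8.156e-8)/(0.0605) = 2.42×10^4 N/C.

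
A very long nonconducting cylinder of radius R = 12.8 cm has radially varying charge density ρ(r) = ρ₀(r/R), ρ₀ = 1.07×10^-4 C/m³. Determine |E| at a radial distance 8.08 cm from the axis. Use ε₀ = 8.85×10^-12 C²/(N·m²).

Coaxial Gaussian cylinder, radius r = 8.08 cm, length L (r < R).
Integrating ρ over the cross-section to radius r: λ_enc = (2πρ₀/R) ∫₀^r r'^2 dr' = 2πρ₀ r^3/(3·R) = 9.236e-7 C/m.
Since E is radial and uniform over the curved surface, Φ = E·2πrL = Q_enc/ε₀ = λ_enc L/ε₀.
E = |λ_enc|/(2πε₀r) = (9.236e-7)/(2π·8.85×10^-12·0.0808) = 2.06×10^5 N/C.

2.06×10^5 N/C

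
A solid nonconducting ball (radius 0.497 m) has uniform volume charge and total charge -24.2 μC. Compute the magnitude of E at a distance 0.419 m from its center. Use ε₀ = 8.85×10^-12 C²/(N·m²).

Use a concentric Gaussian sphere at r = 0.419 m (r < R).
Only the charge within r is enclosed: Q_enc = Q·(r/R)³ = (-24.2 μC)·(0.419 m/0.497 m)³ = -1.45×10^-5 C.
Since E is radial and uniform over the Gaussian sphere, Φ = E·4πr² = Q_enc/ε₀.
E = |Q_enc|/(4πε₀r²) = (1.45×10^-5)/(4π·8.85×10^-12·(0.419)²) = 7.43e5 N/C.

|E| = 7.43e5 N/C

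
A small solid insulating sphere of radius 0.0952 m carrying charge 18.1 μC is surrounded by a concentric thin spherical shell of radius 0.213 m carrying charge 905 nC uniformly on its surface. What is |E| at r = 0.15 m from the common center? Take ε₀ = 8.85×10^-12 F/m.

|E| = 7.23×10^6 N/C

Take a concentric spherical Gaussian surface of radius r = 0.15 m (between the bodies, 0.0952 m < r < 0.213 m).
The shell at 0.213 m lies outside the Gaussian surface, so Q_enc = 18.1 μC = 1.81×10^-5 C.
Since E is radial and uniform over the Gaussian sphere, Φ = E·4πr² = Q_enc/ε₀.
E = |Q_enc|/(4πε₀r²) = (1.81×10^-5)/(4π·8.85×10^-12·(0.15)²) = 7.23×10^6 N/C.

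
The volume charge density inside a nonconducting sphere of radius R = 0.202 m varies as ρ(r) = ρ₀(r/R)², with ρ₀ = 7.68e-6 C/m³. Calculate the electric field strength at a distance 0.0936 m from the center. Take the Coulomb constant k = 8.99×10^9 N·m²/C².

Take a concentric spherical Gaussian surface of radius r = 0.0936 m (r < R).
Q_enc = ∫₀^r ρ(r')·4πr'² dr' = (4πρ₀/R²) ∫₀^r r'^4 dr' = 4πρ₀ r^5/(5·R²) = 3.398×10^-9 C.
Applying ∮E·dA = Q_enc/ε₀ with Φ = E(4πr²):
E = k|Q_enc|/r² = (8.99×10^9)(3.398e-9)/(0.0936)² = 3.49×10^3 N/C.

|E| = 3.49×10^3 V/m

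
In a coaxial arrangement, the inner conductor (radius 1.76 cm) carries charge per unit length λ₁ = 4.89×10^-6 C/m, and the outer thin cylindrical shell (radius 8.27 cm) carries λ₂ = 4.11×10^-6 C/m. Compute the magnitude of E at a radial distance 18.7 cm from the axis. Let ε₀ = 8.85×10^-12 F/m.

|E| = 8.66e5 N/C

Take a coaxial cylindrical Gaussian surface of radius r = 18.7 cm and length L (r > 8.27 cm, enclosing both).
λ_enc = λ₁ + λ₂ = (4.89×10^-6) + (4.11×10^-6) = 9.00×10^-6 C/m.
By Gauss's law (flux through the curved wall only), E·2πrL = λ_enc L/ε₀.
E = |λ_enc|/(2πε₀r) = (9.00×10^-6)/(2π·8.85×10^-12·0.187) = 8.66e5 N/C.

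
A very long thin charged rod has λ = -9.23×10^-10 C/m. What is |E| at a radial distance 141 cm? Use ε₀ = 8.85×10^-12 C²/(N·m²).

|E| = 11.8 N/C

By cylindrical symmetry E is radial; use a coaxial Gaussian cylinder of radius 141 cm and length L.
Q_enc = λL, so λ_enc = -9.23×10^-10 C/m.
Since E is radial and uniform over the curved surface, Φ = E·2πrL = Q_enc/ε₀ = λ_enc L/ε₀.
E = |λ_enc|/(2πε₀r) = (9.23×10^-10)/(2π·8.85×10^-12·1.41) = 11.8 N/C.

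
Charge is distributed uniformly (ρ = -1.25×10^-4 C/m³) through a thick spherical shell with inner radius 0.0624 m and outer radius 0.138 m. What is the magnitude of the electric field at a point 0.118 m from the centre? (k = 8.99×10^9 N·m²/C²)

|E| = 4.73e5 N/C

Take a concentric spherical Gaussian surface of radius r = 0.118 m (within the shell material, 0.0624 m < r < 0.138 m).
Only the shell between 0.0624 m and r is enclosed: Q_enc = ρ·(4π/3)(r³ − a³) = (-1.25e-4)·(4π/3)·((0.118)³ − (0.0624)³) = -7.331×10^-7 C.
Gauss's law: E·4πr² = Q_enc/ε₀.
E = k|Q_enc|/r² = (8.99×10^9)(7.331e-7)/(0.118)² = 4.73×10^5 N/C.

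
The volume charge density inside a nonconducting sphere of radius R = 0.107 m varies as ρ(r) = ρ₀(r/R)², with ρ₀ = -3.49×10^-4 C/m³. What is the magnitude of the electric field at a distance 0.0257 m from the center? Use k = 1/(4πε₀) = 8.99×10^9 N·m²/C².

1.17e4 N/C

Use a concentric Gaussian sphere at r = 0.0257 m (r < R).
Q_enc = ∫₀^r ρ(r')·4πr'² dr' = (4πρ₀/R²) ∫₀^r r'^4 dr' = 4πρ₀ r^5/(5·R²) = -8.589e-10 C.
Applying ∮E·dA = Q_enc/ε₀ with Φ = E(4πr²):
E = k|Q_enc|/r² = (8.99×10^9)(8.589×10^-10)/(0.0257)² = 1.17×10^4 N/C.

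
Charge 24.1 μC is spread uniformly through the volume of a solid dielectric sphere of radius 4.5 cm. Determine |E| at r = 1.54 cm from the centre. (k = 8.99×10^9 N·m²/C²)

3.66×10^7 V/m

By spherical symmetry E is radial; choose a Gaussian sphere of radius r = 1.54 cm (r < R).
Only the charge within r is enclosed: Q_enc = Q·(r/R)³ = (24.1 μC)·(1.54 cm/4.5 cm)³ = 9.659×10^-7 C.
Gauss's law: E·4πr² = Q_enc/ε₀.
E = k|Q_enc|/r² = (8.99×10^9)(9.659×10^-7)/(0.0154)² = 3.66×10^7 N/C.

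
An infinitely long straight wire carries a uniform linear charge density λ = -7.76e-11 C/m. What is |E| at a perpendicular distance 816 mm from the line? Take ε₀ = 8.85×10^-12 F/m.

|E| = 1.71 V/m

Take a coaxial cylindrical Gaussian surface of radius r = 816 mm and length L.
Q_enc = λL, so λ_enc = -7.76×10^-11 C/m.
Applying ∮E·dA = Q_enc/ε₀ with the end caps contributing no flux:
E = |λ_enc|/(2πε₀r) = (7.76×10^-11)/(2π·8.85×10^-12·0.816) = 1.71 N/C.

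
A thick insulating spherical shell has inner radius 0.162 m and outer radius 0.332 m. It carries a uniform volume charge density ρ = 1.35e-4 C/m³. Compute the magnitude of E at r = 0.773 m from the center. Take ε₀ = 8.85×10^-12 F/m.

|E| = 2.75e5 N/C

By spherical symmetry E is radial; choose a Gaussian sphere of radius r = 0.773 m (r > 0.332 m, enclosing the whole shell).
Q_enc = ρ·(4π/3)(b³ − a³) = (1.35×10^-4)·(4π/3)·((0.332)³ − (0.162)³) = 1.829×10^-5 C.
Applying ∮E·dA = Q_enc/ε₀ with Φ = E(4πr²):
E = |Q_enc|/(4πε₀r²) = (1.829×10^-5)/(4π·8.85×10^-12·(0.773)²) = 2.75×10^5 N/C.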